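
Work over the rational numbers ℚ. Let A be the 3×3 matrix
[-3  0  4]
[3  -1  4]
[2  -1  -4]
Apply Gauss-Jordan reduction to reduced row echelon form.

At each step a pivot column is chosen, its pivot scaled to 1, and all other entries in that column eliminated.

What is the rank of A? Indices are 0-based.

step 1: normalize row 0 (÷-3) = (1, 0, -4/3)
  row 1: subtract 3×row0 = (0, -1, 8)
  row 2: subtract 2×row0 = (0, -1, -4/3)
step 2: normalize row 1 (÷-1) = (0, 1, -8)
  row 2: subtract -1×row1 = (0, 0, -28/3)
step 3: normalize row 2 (÷-28/3) = (0, 0, 1)
  row 0: subtract -4/3×row2 = (1, 0, 0)
  row 1: subtract -8×row2 = (0, 1, 0)

rank = 3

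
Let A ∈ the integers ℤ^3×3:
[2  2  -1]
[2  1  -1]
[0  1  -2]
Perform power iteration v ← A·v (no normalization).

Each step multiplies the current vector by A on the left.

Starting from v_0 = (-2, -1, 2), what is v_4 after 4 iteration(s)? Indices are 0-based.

v_0 = (-2, -1, 2).
v_1 = A·v_0 = (-8, -7, -5).
v_2 = A·v_1 = (-25, -18, 3).
v_3 = A·v_2 = (-89, -71, -24).
v_4 = A·v_3 = (-296, -225, -23).

v_4 = (-296, -225, -23)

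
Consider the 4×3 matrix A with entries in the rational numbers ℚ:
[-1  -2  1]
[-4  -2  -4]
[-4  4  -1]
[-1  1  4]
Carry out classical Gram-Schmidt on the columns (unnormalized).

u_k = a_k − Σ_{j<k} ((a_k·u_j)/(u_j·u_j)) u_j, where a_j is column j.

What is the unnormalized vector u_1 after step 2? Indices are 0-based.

Step 1: u_0 = a_0 = (-1, -4, -4, -1).
Step 2: u_1 = a_1 − (-7/34)·u_0 = (-75/34, -48/17, 54/17, 27/34).

u_1 = (-75/34, -48/17, 54/17, 27/34)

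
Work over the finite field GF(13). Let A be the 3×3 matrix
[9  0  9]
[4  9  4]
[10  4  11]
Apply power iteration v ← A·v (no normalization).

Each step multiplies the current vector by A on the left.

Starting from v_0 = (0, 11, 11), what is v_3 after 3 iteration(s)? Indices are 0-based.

v_0 = (0, 11, 11).
v_1 = A·v_0 = (8, 0, 9).
v_2 = A·v_1 = (10, 3, 10).
v_3 = A·v_2 = (11, 3, 1).

v_3 = (11, 3, 1)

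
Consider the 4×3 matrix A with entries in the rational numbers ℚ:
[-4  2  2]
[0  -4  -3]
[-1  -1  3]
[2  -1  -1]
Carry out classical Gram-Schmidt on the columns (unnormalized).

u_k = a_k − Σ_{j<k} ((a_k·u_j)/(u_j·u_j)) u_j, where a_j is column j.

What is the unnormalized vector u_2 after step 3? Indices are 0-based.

Step 1: u_0 = a_0 = (-4, 0, -1, 2).
Step 2: u_1 = a_1 − (-3/7)·u_0 = (2/7, -4, -10/7, -1/7).
Step 3: u_2 = a_2 − (-13/21)·u_0 − (59/127)·u_1 = (-232/381, -145/127, 1160/381, 116/381).

u_2 = (-232/381, -145/127, 1160/381, 116/381)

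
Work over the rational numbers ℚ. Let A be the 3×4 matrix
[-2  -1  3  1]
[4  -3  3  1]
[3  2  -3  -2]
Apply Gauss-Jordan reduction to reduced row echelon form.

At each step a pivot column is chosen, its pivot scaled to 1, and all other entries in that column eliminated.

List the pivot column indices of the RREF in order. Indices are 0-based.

pivot columns: 0, 1, 2

[1] R0 /= -2  ⇒  (1, 1/2, -3/2, -1/2)
     R1 -= 4·R0  ⇒  (0, -5, 9, 3)
     R2 -= 3·R0  ⇒  (0, 1/2, 3/2, -1/2)
[2] R1 /= -5  ⇒  (0, 1, -9/5, -3/5)
     R0 -= 1/2·R1  ⇒  (1, 0, -3/5, -1/5)
     R2 -= 1/2·R1  ⇒  (0, 0, 12/5, -1/5)
[3] R2 /= 12/5  ⇒  (0, 0, 1, -1/12)
     R0 -= -3/5·R2  ⇒  (1, 0, 0, -1/4)
     R1 -= -9/5·R2  ⇒  (0, 1, 0, -3/4)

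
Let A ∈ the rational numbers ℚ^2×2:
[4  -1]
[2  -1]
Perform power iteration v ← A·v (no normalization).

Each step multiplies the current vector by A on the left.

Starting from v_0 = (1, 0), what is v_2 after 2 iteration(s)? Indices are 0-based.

v_2 = (14, 6)

v_0 = (1, 0).
v_1 = A·v_0 = (4, 2).
v_2 = A·v_1 = (14, 6).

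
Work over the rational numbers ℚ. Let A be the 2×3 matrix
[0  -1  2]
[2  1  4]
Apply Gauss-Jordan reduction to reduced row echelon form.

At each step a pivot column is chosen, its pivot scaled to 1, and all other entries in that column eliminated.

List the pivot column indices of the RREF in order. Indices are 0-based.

pivot columns: 0, 1

pivot(0,0): swap R0↔R1
pivot(0,0)=2: scale R0 → (1, 1/2, 2)
pivot(1,1)=-1: scale R1 → (0, 1, -2)
  clear (0,1): R0 −= (1/2)R1 → (1, 0, 3)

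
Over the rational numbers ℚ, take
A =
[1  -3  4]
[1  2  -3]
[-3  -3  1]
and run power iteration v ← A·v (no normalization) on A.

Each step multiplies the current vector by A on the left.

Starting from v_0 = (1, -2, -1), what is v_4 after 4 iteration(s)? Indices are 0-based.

v_0 = (1, -2, -1).
v_1 = A·v_0 = (3, 0, 2).
v_2 = A·v_1 = (11, -3, -7).
v_3 = A·v_2 = (-8, 26, -31).
v_4 = A·v_3 = (-210, 137, -85).

v_4 = (-210, 137, -85)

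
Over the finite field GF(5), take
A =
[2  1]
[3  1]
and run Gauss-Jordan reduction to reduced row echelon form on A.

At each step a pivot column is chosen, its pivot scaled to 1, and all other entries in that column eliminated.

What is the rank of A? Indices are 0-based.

rank = 2

pivot(0,0)=2: scale R0 → (1, 3)
  clear (1,0): R1 −= (3)R0 → (0, 2)
pivot(1,1)=2: scale R1 → (0, 1)
  clear (0,1): R0 −= (3)R1 → (1, 0)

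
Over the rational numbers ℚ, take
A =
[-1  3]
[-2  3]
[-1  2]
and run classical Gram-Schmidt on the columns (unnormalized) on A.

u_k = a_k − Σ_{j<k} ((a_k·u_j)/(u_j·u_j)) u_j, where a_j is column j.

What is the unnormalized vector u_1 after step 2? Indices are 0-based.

u_1 = (7/6, -2/3, 1/6)

Step 1: u_0 = a_0 = (-1, -2, -1).
Step 2: u_1 = a_1 − (-11/6)·u_0 = (7/6, -2/3, 1/6).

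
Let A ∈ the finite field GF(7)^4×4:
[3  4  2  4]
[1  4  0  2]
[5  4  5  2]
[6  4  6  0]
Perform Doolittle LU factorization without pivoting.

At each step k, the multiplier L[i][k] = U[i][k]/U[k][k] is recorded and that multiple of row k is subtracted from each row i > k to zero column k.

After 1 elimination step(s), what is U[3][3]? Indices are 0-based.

Step 1: pivot at (0,0) is 3.
  row1 ← row1 − (5)·row0  ⇒  L[1][0]=5, U row1=(0, 5, 4, 3)
  row2 ← row2 − (4)·row0  ⇒  L[2][0]=4, U row2=(0, 2, 4, 0)
  row3 ← row3 − (2)·row0  ⇒  L[3][0]=2, U row3=(0, 3, 2, 6)

U[3][3] = 6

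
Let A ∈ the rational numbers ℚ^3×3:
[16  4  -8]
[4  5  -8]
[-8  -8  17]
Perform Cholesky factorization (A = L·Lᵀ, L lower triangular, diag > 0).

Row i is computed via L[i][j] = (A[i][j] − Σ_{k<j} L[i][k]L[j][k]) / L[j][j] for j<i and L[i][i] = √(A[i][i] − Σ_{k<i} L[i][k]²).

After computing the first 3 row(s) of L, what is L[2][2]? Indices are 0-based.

L[2][2] = 2

Step 1: L[0][0] = √(16) = 4.
  L[1][0] = (4) / L[0][0] = 1.
Step 2: L[1][1] = √(4) = 2.
  L[2][0] = (-8) / L[0][0] = -2.
  L[2][1] = (-6) / L[1][1] = -3.
Step 3: L[2][2] = √(4) = 2.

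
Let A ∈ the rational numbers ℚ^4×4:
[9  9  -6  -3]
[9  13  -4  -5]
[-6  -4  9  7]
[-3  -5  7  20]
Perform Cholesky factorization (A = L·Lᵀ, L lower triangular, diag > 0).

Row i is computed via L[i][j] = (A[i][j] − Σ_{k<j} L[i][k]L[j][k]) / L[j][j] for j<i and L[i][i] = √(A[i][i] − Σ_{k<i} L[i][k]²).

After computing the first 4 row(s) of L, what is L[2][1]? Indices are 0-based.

L[2][1] = 1

Step 1: L[0][0] = √(9) = 3.
  L[1][0] = (9) / L[0][0] = 3.
Step 2: L[1][1] = √(4) = 2.
  L[2][0] = (-6) / L[0][0] = -2.
  L[2][1] = (2) / L[1][1] = 1.
Step 3: L[2][2] = √(4) = 2.
  L[3][0] = (-3) / L[0][0] = -1.
  L[3][1] = (-2) / L[1][1] = -1.
  L[3][2] = (6) / L[2][2] = 3.
Step 4: L[3][3] = √(9) = 3.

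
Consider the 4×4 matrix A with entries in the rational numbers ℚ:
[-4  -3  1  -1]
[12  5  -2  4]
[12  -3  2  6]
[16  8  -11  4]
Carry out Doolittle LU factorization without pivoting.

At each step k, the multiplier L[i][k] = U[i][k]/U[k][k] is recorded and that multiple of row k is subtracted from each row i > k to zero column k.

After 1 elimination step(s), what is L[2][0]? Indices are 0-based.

Step 1: pivot at (0,0) is -4.
  row1 ← row1 − (-3)·row0  ⇒  L[1][0]=-3, U row1=(0, -4, 1, 1)
  row2 ← row2 − (-3)·row0  ⇒  L[2][0]=-3, U row2=(0, -12, 5, 3)
  row3 ← row3 − (-4)·row0  ⇒  L[3][0]=-4, U row3=(0, -4, -7, 0)

L[2][0] = -3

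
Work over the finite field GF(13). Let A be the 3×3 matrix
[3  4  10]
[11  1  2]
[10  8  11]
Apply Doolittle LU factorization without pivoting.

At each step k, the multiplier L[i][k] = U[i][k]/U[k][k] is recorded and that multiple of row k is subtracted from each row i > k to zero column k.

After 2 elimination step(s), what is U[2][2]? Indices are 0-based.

[col 0] pivot 3
  R1 -= 8*R0 → (0, 8, 0)  (L[1][0] := 8)
  R2 -= 12*R0 → (0, 12, 8)  (L[2][0] := 12)
[col 1] pivot 8
  R2 -= 8*R1 → (0, 0, 8)  (L[2][1] := 8)

U[2][2] = 8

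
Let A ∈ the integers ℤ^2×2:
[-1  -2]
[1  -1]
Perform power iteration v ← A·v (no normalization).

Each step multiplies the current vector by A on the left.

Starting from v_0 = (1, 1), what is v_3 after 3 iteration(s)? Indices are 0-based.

v_3 = (3, 6)

v_0 = (1, 1).
v_1 = A·v_0 = (-3, 0).
v_2 = A·v_1 = (3, -3).
v_3 = A·v_2 = (3, 6).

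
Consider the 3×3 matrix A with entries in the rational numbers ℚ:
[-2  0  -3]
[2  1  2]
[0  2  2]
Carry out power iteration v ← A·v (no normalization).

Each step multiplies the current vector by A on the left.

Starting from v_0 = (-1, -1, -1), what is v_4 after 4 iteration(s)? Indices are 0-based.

v_0 = (-1, -1, -1).
v_1 = A·v_0 = (5, -5, -4).
v_2 = A·v_1 = (2, -3, -18).
v_3 = A·v_2 = (50, -35, -42).
v_4 = A·v_3 = (26, -19, -154).

v_4 = (26, -19, -154)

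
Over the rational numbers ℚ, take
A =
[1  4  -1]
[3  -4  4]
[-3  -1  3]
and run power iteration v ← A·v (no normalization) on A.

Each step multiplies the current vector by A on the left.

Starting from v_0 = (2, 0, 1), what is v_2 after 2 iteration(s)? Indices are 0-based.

v_0 = (2, 0, 1).
v_1 = A·v_0 = (1, 10, -3).
v_2 = A·v_1 = (44, -49, -22).

v_2 = (44, -49, -22)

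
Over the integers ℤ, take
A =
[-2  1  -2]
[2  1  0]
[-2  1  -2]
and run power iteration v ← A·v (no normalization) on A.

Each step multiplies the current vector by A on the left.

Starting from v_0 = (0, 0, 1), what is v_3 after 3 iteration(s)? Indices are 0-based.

v_0 = (0, 0, 1).
v_1 = A·v_0 = (-2, 0, -2).
v_2 = A·v_1 = (8, -4, 8).
v_3 = A·v_2 = (-36, 12, -36).

v_3 = (-36, 12, -36)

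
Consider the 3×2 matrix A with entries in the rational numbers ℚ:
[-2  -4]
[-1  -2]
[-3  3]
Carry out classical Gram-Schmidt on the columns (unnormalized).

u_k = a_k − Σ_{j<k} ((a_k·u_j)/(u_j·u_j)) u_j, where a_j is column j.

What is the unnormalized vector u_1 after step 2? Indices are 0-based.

Step 1: u_0 = a_0 = (-2, -1, -3).
Step 2: u_1 = a_1 − (1/14)·u_0 = (-27/7, -27/14, 45/14).

u_1 = (-27/7, -27/14, 45/14)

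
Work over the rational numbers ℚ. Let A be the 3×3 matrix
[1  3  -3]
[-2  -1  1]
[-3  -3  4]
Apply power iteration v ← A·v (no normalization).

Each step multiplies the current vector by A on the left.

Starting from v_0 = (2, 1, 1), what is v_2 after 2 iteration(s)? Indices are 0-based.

v_2 = (5, -5, -14)

v_0 = (2, 1, 1).
v_1 = A·v_0 = (2, -4, -5).
v_2 = A·v_1 = (5, -5, -14).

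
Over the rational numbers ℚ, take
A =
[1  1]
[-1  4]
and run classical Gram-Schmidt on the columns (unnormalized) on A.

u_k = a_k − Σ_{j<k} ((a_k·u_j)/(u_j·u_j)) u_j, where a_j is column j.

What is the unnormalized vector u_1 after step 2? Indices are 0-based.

Step 1: u_0 = a_0 = (1, -1).
Step 2: u_1 = a_1 − (-3/2)·u_0 = (5/2, 5/2).

u_1 = (5/2, 5/2)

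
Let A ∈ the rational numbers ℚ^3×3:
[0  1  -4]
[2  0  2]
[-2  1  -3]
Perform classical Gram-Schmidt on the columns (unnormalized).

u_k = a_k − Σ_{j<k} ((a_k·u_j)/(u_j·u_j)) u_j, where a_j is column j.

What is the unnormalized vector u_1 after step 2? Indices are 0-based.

Step 1: u_0 = a_0 = (0, 2, -2).
Step 2: u_1 = a_1 − (-1/4)·u_0 = (1, 1/2, 1/2).

u_1 = (1, 1/2, 1/2)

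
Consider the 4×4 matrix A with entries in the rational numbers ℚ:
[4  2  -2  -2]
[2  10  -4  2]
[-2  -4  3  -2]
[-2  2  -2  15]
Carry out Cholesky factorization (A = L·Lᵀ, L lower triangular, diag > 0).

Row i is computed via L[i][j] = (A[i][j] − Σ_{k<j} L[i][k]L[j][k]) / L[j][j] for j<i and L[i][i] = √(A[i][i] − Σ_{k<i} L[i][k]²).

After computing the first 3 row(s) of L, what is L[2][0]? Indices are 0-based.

L[2][0] = -1

Step 1: L[0][0] = √(4) = 2.
  L[1][0] = (2) / L[0][0] = 1.
Step 2: L[1][1] = √(9) = 3.
  L[2][0] = (-2) / L[0][0] = -1.
  L[2][1] = (-3) / L[1][1] = -1.
Step 3: L[2][2] = √(1) = 1.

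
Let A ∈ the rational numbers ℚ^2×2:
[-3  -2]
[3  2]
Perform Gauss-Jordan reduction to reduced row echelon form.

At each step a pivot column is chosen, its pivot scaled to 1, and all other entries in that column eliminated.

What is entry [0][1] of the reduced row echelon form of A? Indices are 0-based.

step 1: normalize row 0 (÷-3) = (1, 2/3)
  row 1: subtract 3×row0 = (0, 0)
skip col 1 (zero from row 1)

M[0][1] = 2/3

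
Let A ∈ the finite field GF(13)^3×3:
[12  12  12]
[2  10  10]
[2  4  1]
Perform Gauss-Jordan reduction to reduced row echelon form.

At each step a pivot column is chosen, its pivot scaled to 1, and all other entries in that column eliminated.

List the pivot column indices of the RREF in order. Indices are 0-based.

pivot columns: 0, 1, 2

pivot(0,0)=12: scale R0 → (1, 1, 1)
  clear (1,0): R1 −= (2)R0 → (0, 8, 8)
  clear (2,0): R2 −= (2)R0 → (0, 2, 12)
pivot(1,1)=8: scale R1 → (0, 1, 1)
  clear (0,1): R0 −= (1)R1 → (1, 0, 0)
  clear (2,1): R2 −= (2)R1 → (0, 0, 10)
pivot(2,2)=10: scale R2 → (0, 0, 1)
  clear (1,2): R1 −= (1)R2 → (0, 1, 0)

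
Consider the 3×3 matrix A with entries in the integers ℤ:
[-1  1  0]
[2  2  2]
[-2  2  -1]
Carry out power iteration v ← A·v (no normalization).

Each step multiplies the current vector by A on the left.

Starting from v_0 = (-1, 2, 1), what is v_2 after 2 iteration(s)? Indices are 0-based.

v_2 = (1, 24, -3)

v_0 = (-1, 2, 1).
v_1 = A·v_0 = (3, 4, 5).
v_2 = A·v_1 = (1, 24, -3).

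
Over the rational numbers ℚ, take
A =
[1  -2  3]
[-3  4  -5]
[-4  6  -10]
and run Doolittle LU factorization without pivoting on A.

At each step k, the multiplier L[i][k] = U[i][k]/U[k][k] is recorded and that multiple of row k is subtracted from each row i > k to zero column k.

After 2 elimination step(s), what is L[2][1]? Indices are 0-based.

L[2][1] = 1

[col 0] pivot 1
  R1 -= -3*R0 → (0, -2, 4)  (L[1][0] := -3)
  R2 -= -4*R0 → (0, -2, 2)  (L[2][0] := -4)
[col 1] pivot -2
  R2 -= 1*R1 → (0, 0, -2)  (L[2][1] := 1)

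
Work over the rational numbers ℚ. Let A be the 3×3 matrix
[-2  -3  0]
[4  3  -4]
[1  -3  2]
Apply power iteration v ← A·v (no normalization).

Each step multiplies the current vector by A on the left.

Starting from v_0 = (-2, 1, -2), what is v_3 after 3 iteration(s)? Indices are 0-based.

v_3 = (-125, 207, -210)

v_0 = (-2, 1, -2).
v_1 = A·v_0 = (1, 3, -9).
v_2 = A·v_1 = (-11, 49, -26).
v_3 = A·v_2 = (-125, 207, -210).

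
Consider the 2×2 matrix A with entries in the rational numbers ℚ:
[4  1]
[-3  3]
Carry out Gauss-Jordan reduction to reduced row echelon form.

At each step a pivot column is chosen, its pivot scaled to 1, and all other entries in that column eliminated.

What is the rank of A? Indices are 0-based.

[1] R0 /= 4  ⇒  (1, 1/4)
     R1 -= -3·R0  ⇒  (0, 15/4)
[2] R1 /= 15/4  ⇒  (0, 1)
     R0 -= 1/4·R1  ⇒  (1, 0)

rank = 2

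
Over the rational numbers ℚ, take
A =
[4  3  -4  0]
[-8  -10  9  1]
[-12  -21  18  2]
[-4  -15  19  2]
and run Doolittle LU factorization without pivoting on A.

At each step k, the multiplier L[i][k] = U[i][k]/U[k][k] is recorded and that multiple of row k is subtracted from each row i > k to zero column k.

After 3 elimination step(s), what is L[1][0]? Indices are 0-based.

[col 0] pivot 4
  R1 -= -2*R0 → (0, -4, 1, 1)  (L[1][0] := -2)
  R2 -= -3*R0 → (0, -12, 6, 2)  (L[2][0] := -3)
  R3 -= -1*R0 → (0, -12, 15, 2)  (L[3][0] := -1)
[col 1] pivot -4
  R2 -= 3*R1 → (0, 0, 3, -1)  (L[2][1] := 3)
  R3 -= 3*R1 → (0, 0, 12, -1)  (L[3][1] := 3)
[col 2] pivot 3
  R3 -= 4*R2 → (0, 0, 0, 3)  (L[3][2] := 4)

L[1][0] = -2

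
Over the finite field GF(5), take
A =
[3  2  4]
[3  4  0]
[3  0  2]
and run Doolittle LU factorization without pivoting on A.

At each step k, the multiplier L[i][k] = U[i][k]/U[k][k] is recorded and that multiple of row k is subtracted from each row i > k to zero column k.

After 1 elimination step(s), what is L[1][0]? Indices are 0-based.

L[1][0] = 1

k=0: U[0][0]=3
  eliminate (1,0): mult=1, new row 1: (0, 2, 1); set L[1][0]=1
  eliminate (2,0): mult=1, new row 2: (0, 3, 3); set L[2][0]=1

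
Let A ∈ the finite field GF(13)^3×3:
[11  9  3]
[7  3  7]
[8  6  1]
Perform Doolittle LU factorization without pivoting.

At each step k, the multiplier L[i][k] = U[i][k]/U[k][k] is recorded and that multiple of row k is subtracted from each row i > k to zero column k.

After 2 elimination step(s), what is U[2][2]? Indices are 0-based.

k=0: U[0][0]=11
  eliminate (1,0): mult=3, new row 1: (0, 2, 11); set L[1][0]=3
  eliminate (2,0): mult=9, new row 2: (0, 3, 0); set L[2][0]=9
k=1: U[1][1]=2
  eliminate (2,1): mult=8, new row 2: (0, 0, 3); set L[2][1]=8

U[2][2] = 3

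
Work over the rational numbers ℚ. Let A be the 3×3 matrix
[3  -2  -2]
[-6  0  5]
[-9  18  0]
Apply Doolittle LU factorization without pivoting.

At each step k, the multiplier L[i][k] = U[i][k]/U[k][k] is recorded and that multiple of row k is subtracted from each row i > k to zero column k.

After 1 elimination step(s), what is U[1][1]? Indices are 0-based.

Step 1: pivot at (0,0) is 3.
  row1 ← row1 − (-2)·row0  ⇒  L[1][0]=-2, U row1=(0, -4, 1)
  row2 ← row2 − (-3)·row0  ⇒  L[2][0]=-3, U row2=(0, 12, -6)

U[1][1] = -4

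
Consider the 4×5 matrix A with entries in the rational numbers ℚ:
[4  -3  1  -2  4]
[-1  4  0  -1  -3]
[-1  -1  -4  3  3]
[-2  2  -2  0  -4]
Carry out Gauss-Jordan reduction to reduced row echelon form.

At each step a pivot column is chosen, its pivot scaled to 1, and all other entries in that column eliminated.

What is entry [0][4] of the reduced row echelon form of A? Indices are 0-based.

pivot(0,0)=4: scale R0 → (1, -3/4, 1/4, -1/2, 1)
  clear (1,0): R1 −= (-1)R0 → (0, 13/4, 1/4, -3/2, -2)
  clear (2,0): R2 −= (-1)R0 → (0, -7/4, -15/4, 5/2, 4)
  clear (3,0): R3 −= (-2)R0 → (0, 1/2, -3/2, -1, -2)
pivot(1,1)=13/4: scale R1 → (0, 1, 1/13, -6/13, -8/13)
  clear (0,1): R0 −= (-3/4)R1 → (1, 0, 4/13, -11/13, 7/13)
  clear (2,1): R2 −= (-7/4)R1 → (0, 0, -47/13, 22/13, 38/13)
  clear (3,1): R3 −= (1/2)R1 → (0, 0, -20/13, -10/13, -22/13)
pivot(2,2)=-47/13: scale R2 → (0, 0, 1, -22/47, -38/47)
  clear (0,2): R0 −= (4/13)R2 → (1, 0, 0, -33/47, 37/47)
  clear (1,2): R1 −= (1/13)R2 → (0, 1, 0, -20/47, -26/47)
  clear (3,2): R3 −= (-20/13)R2 → (0, 0, 0, -70/47, -138/47)
pivot(3,3)=-70/47: scale R3 → (0, 0, 0, 1, 69/35)
  clear (0,3): R0 −= (-33/47)R3 → (1, 0, 0, 0, 76/35)
  clear (1,3): R1 −= (-20/47)R3 → (0, 1, 0, 0, 2/7)
  clear (2,3): R2 −= (-22/47)R3 → (0, 0, 1, 0, 4/35)

M[0][4] = 76/35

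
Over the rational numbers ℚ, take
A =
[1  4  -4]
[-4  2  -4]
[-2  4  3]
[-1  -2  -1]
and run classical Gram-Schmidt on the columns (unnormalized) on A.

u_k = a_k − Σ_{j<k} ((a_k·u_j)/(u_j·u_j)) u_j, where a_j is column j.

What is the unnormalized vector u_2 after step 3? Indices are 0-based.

u_2 = (-45/13, -35/13, 55/13, -15/13)

Step 1: u_0 = a_0 = (1, -4, -2, -1).
Step 2: u_1 = a_1 − (-5/11)·u_0 = (49/11, 2/11, 34/11, -27/11).
Step 3: u_2 = a_2 − (7/22)·u_0 − (-5/26)·u_1 = (-45/13, -35/13, 55/13, -15/13).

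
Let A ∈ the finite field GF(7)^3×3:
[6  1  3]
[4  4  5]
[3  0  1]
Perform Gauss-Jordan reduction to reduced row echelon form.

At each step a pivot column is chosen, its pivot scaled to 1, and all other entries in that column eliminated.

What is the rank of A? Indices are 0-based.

rank = 3

step 1: normalize row 0 (÷6) = (1, 6, 4)
  row 1: subtract 4×row0 = (0, 1, 3)
  row 2: subtract 3×row0 = (0, 3, 3)
step 2: normalize row 1 (÷1) = (0, 1, 3)
  row 0: subtract 6×row1 = (1, 0, 0)
  row 2: subtract 3×row1 = (0, 0, 1)
step 3: normalize row 2 (÷1) = (0, 0, 1)
  row 1: subtract 3×row2 = (0, 1, 0)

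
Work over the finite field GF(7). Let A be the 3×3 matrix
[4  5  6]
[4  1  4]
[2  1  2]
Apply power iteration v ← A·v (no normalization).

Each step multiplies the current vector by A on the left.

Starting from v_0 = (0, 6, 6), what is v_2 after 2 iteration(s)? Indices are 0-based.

v_2 = (4, 2, 2)

v_0 = (0, 6, 6).
v_1 = A·v_0 = (3, 2, 4).
v_2 = A·v_1 = (4, 2, 2).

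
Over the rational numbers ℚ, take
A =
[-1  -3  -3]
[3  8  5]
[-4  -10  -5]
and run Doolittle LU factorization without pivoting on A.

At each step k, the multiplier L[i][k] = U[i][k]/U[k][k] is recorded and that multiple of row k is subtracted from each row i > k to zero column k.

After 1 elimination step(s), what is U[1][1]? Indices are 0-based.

Step 1: pivot at (0,0) is -1.
  row1 ← row1 − (-3)·row0  ⇒  L[1][0]=-3, U row1=(0, -1, -4)
  row2 ← row2 − (4)·row0  ⇒  L[2][0]=4, U row2=(0, 2, 7)

U[1][1] = -1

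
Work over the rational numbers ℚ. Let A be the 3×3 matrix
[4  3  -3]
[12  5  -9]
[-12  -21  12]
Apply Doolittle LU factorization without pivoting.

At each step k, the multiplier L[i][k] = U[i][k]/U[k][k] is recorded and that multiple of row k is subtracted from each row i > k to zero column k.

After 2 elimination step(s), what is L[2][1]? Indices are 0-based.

L[2][1] = 3

Step 1: pivot at (0,0) is 4.
  row1 ← row1 − (3)·row0  ⇒  L[1][0]=3, U row1=(0, -4, 0)
  row2 ← row2 − (-3)·row0  ⇒  L[2][0]=-3, U row2=(0, -12, 3)
Step 2: pivot at (1,1) is -4.
  row2 ← row2 − (3)·row1  ⇒  L[2][1]=3, U row2=(0, 0, 3)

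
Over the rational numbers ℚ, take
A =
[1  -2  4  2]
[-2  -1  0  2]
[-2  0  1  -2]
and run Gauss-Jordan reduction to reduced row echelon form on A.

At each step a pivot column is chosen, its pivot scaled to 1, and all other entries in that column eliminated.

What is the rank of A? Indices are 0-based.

rank = 3

pivot(0,0)=1: scale R0 → (1, -2, 4, 2)
  clear (1,0): R1 −= (-2)R0 → (0, -5, 8, 6)
  clear (2,0): R2 −= (-2)R0 → (0, -4, 9, 2)
pivot(1,1)=-5: scale R1 → (0, 1, -8/5, -6/5)
  clear (0,1): R0 −= (-2)R1 → (1, 0, 4/5, -2/5)
  clear (2,1): R2 −= (-4)R1 → (0, 0, 13/5, -14/5)
pivot(2,2)=13/5: scale R2 → (0, 0, 1, -14/13)
  clear (0,2): R0 −= (4/5)R2 → (1, 0, 0, 6/13)
  clear (1,2): R1 −= (-8/5)R2 → (0, 1, 0, -38/13)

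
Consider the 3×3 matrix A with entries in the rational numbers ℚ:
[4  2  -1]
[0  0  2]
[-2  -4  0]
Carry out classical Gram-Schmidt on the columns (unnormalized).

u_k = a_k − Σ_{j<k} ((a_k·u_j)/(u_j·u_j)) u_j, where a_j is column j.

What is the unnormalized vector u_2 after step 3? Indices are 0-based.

u_2 = (0, 2, 0)

Step 1: u_0 = a_0 = (4, 0, -2).
Step 2: u_1 = a_1 − (4/5)·u_0 = (-6/5, 0, -12/5).
Step 3: u_2 = a_2 − (-1/5)·u_0 − (1/6)·u_1 = (0, 2, 0).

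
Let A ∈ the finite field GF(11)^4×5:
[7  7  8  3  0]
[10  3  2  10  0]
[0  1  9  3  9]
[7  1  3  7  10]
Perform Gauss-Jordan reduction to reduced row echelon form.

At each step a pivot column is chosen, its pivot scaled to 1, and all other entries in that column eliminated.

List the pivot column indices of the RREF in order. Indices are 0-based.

[1] R0 /= 7  ⇒  (1, 1, 9, 2, 0)
     R1 -= 10·R0  ⇒  (0, 4, 0, 1, 0)
     R3 -= 7·R0  ⇒  (0, 5, 6, 4, 10)
[2] R1 /= 4  ⇒  (0, 1, 0, 3, 0)
     R0 -= 1·R1  ⇒  (1, 0, 9, 10, 0)
     R2 -= 1·R1  ⇒  (0, 0, 9, 0, 9)
     R3 -= 5·R1  ⇒  (0, 0, 6, 0, 10)
[3] R2 /= 9  ⇒  (0, 0, 1, 0, 1)
     R0 -= 9·R2  ⇒  (1, 0, 0, 10, 2)
     R3 -= 6·R2  ⇒  (0, 0, 0, 0, 4)
column 3 empty below row 3
[4] R3 /= 4  ⇒  (0, 0, 0, 0, 1)
     R0 -= 2·R3  ⇒  (1, 0, 0, 10, 0)
     R2 -= 1·R3  ⇒  (0, 0, 1, 0, 0)

pivot columns: 0, 1, 2, 4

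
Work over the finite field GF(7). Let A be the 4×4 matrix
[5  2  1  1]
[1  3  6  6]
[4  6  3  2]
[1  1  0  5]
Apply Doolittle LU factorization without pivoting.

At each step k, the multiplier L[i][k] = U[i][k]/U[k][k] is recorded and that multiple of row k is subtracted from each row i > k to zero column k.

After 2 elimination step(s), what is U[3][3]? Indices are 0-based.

Step 1: pivot at (0,0) is 5.
  row1 ← row1 − (3)·row0  ⇒  L[1][0]=3, U row1=(0, 4, 3, 3)
  row2 ← row2 − (5)·row0  ⇒  L[2][0]=5, U row2=(0, 3, 5, 4)
  row3 ← row3 − (3)·row0  ⇒  L[3][0]=3, U row3=(0, 2, 4, 2)
Step 2: pivot at (1,1) is 4.
  row2 ← row2 − (6)·row1  ⇒  L[2][1]=6, U row2=(0, 0, 1, 0)
  row3 ← row3 − (4)·row1  ⇒  L[3][1]=4, U row3=(0, 0, 6, 4)

U[3][3] = 4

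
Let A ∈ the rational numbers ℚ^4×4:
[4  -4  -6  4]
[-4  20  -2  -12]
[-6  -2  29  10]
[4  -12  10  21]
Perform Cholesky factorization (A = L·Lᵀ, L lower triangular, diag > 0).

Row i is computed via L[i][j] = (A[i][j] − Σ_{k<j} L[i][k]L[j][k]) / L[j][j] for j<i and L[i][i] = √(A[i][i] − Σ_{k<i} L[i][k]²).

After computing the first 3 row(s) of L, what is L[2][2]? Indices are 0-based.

L[2][2] = 4

Step 1: L[0][0] = √(4) = 2.
  L[1][0] = (-4) / L[0][0] = -2.
Step 2: L[1][1] = √(16) = 4.
  L[2][0] = (-6) / L[0][0] = -3.
  L[2][1] = (-8) / L[1][1] = -2.
Step 3: L[2][2] = √(16) = 4.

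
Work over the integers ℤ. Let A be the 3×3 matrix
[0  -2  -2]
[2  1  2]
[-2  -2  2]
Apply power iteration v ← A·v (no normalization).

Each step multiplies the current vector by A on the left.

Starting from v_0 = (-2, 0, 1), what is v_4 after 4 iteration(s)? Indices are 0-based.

v_4 = (-148, 14, 132)

v_0 = (-2, 0, 1).
v_1 = A·v_0 = (-2, -2, 6).
v_2 = A·v_1 = (-8, 6, 20).
v_3 = A·v_2 = (-52, 30, 44).
v_4 = A·v_3 = (-148, 14, 132).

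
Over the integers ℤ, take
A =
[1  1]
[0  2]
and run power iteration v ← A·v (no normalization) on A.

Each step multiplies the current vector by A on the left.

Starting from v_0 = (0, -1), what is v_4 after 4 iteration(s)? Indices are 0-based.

v_4 = (-15, -16)

v_0 = (0, -1).
v_1 = A·v_0 = (-1, -2).
v_2 = A·v_1 = (-3, -4).
v_3 = A·v_2 = (-7, -8).
v_4 = A·v_3 = (-15, -16).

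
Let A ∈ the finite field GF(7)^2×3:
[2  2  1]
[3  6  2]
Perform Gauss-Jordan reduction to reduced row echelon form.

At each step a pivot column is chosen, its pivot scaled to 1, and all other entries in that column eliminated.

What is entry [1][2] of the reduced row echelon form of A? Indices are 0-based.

step 1: normalize row 0 (÷2) = (1, 1, 4)
  row 1: subtract 3×row0 = (0, 3, 4)
step 2: normalize row 1 (÷3) = (0, 1, 6)
  row 0: subtract 1×row1 = (1, 0, 5)

M[1][2] = 6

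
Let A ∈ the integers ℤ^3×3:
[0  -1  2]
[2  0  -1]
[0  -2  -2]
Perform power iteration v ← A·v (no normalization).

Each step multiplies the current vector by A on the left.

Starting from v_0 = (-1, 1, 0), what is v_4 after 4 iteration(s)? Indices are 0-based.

v_4 = (-20, 48, 56)

v_0 = (-1, 1, 0).
v_1 = A·v_0 = (-1, -2, -2).
v_2 = A·v_1 = (-2, 0, 8).
v_3 = A·v_2 = (16, -12, -16).
v_4 = A·v_3 = (-20, 48, 56).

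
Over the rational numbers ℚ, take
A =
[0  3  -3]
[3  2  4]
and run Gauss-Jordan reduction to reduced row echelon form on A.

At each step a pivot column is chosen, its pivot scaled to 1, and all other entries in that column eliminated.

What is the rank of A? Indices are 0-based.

rank = 2

step 1: exchange rows 0,1
step 1: normalize row 0 (÷3) = (1, 2/3, 4/3)
step 2: normalize row 1 (÷3) = (0, 1, -1)
  row 0: subtract 2/3×row1 = (1, 0, 2)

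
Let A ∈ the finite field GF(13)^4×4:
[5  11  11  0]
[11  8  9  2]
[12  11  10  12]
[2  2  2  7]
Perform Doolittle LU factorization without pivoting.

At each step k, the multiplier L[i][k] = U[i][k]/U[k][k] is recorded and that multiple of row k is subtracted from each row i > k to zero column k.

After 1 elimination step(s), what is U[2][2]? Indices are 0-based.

Step 1: pivot at (0,0) is 5.
  row1 ← row1 − (10)·row0  ⇒  L[1][0]=10, U row1=(0, 2, 3, 2)
  row2 ← row2 − (5)·row0  ⇒  L[2][0]=5, U row2=(0, 8, 7, 12)
  row3 ← row3 − (3)·row0  ⇒  L[3][0]=3, U row3=(0, 8, 8, 7)

U[2][2] = 7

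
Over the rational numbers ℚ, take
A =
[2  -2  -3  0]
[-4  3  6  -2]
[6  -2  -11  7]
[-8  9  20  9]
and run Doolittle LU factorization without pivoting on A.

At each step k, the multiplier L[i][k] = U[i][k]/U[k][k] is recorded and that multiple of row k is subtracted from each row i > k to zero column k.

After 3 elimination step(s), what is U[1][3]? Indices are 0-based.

U[1][3] = -2

Step 1: pivot at (0,0) is 2.
  row1 ← row1 − (-2)·row0  ⇒  L[1][0]=-2, U row1=(0, -1, 0, -2)
  row2 ← row2 − (3)·row0  ⇒  L[2][0]=3, U row2=(0, 4, -2, 7)
  row3 ← row3 − (-4)·row0  ⇒  L[3][0]=-4, U row3=(0, 1, 8, 9)
Step 2: pivot at (1,1) is -1.
  row2 ← row2 − (-4)·row1  ⇒  L[2][1]=-4, U row2=(0, 0, -2, -1)
  row3 ← row3 − (-1)·row1  ⇒  L[3][1]=-1, U row3=(0, 0, 8, 7)
Step 3: pivot at (2,2) is -2.
  row3 ← row3 − (-4)·row2  ⇒  L[3][2]=-4, U row3=(0, 0, 0, 3)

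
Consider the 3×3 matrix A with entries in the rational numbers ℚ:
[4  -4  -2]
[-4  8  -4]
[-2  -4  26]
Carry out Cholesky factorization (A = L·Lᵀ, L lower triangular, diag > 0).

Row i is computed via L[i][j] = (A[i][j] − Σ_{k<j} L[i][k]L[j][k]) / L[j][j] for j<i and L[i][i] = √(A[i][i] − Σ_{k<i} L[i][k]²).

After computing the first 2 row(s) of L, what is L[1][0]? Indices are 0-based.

Step 1: L[0][0] = √(4) = 2.
  L[1][0] = (-4) / L[0][0] = -2.
Step 2: L[1][1] = √(4) = 2.

L[1][0] = -2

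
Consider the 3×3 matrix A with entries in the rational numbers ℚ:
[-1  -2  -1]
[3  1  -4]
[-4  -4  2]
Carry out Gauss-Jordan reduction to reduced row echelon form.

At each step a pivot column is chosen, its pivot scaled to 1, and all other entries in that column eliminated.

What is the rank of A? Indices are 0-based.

step 1: normalize row 0 (÷-1) = (1, 2, 1)
  row 1: subtract 3×row0 = (0, -5, -7)
  row 2: subtract -4×row0 = (0, 4, 6)
step 2: normalize row 1 (÷-5) = (0, 1, 7/5)
  row 0: subtract 2×row1 = (1, 0, -9/5)
  row 2: subtract 4×row1 = (0, 0, 2/5)
step 3: normalize row 2 (÷2/5) = (0, 0, 1)
  row 0: subtract -9/5×row2 = (1, 0, 0)
  row 1: subtract 7/5×row2 = (0, 1, 0)

rank = 3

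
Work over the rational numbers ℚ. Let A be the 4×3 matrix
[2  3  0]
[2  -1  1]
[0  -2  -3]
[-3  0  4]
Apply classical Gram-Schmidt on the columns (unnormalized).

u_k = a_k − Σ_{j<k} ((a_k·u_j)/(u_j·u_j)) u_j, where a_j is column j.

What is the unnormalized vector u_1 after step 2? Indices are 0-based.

u_1 = (43/17, -25/17, -2, 12/17)

Step 1: u_0 = a_0 = (2, 2, 0, -3).
Step 2: u_1 = a_1 − (4/17)·u_0 = (43/17, -25/17, -2, 12/17).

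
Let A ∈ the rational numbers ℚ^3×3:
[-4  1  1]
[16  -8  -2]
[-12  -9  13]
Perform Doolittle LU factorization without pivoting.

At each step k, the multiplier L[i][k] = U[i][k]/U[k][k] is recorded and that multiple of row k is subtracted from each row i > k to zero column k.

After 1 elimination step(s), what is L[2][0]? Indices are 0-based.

Step 1: pivot at (0,0) is -4.
  row1 ← row1 − (-4)·row0  ⇒  L[1][0]=-4, U row1=(0, -4, 2)
  row2 ← row2 − (3)·row0  ⇒  L[2][0]=3, U row2=(0, -12, 10)

L[2][0] = 3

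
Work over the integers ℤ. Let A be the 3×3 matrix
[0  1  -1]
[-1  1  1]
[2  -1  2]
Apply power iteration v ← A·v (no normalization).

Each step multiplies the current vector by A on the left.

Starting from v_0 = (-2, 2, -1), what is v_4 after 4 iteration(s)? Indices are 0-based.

v_4 = (-36, -33, 50)

v_0 = (-2, 2, -1).
v_1 = A·v_0 = (3, 3, -8).
v_2 = A·v_1 = (11, -8, -13).
v_3 = A·v_2 = (5, -32, 4).
v_4 = A·v_3 = (-36, -33, 50).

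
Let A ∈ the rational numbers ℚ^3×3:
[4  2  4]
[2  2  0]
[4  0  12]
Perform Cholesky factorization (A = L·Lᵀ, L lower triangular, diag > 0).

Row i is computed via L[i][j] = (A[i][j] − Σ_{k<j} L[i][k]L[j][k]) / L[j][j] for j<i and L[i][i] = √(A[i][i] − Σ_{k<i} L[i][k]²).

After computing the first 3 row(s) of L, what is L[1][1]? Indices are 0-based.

Step 1: L[0][0] = √(4) = 2.
  L[1][0] = (2) / L[0][0] = 1.
Step 2: L[1][1] = √(1) = 1.
  L[2][0] = (4) / L[0][0] = 2.
  L[2][1] = (-2) / L[1][1] = -2.
Step 3: L[2][2] = √(4) = 2.

L[1][1] = 1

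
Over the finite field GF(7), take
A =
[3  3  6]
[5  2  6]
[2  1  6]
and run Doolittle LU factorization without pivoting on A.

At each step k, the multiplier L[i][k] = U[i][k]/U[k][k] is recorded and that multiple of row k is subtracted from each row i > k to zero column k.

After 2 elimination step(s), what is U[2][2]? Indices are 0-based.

[col 0] pivot 3
  R1 -= 4*R0 → (0, 4, 3)  (L[1][0] := 4)
  R2 -= 3*R0 → (0, 6, 2)  (L[2][0] := 3)
[col 1] pivot 4
  R2 -= 5*R1 → (0, 0, 1)  (L[2][1] := 5)

U[2][2] = 1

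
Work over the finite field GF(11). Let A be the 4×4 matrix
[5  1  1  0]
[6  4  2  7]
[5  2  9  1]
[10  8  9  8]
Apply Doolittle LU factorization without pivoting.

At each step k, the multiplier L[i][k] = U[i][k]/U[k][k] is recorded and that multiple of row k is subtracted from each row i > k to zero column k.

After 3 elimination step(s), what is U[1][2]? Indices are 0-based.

[col 0] pivot 5
  R1 -= 10*R0 → (0, 5, 3, 7)  (L[1][0] := 10)
  R2 -= 1*R0 → (0, 1, 8, 1)  (L[2][0] := 1)
  R3 -= 2*R0 → (0, 6, 7, 8)  (L[3][0] := 2)
[col 1] pivot 5
  R2 -= 9*R1 → (0, 0, 3, 4)  (L[2][1] := 9)
  R3 -= 10*R1 → (0, 0, 10, 4)  (L[3][1] := 10)
[col 2] pivot 3
  R3 -= 7*R2 → (0, 0, 0, 9)  (L[3][2] := 7)

U[1][2] = 3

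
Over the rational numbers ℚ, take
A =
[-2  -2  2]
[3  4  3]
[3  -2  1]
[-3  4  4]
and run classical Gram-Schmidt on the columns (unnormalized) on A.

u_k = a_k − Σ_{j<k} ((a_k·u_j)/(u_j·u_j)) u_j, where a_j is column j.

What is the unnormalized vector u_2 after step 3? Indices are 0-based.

Step 1: u_0 = a_0 = (-2, 3, 3, -3).
Step 2: u_1 = a_1 − (-2/31)·u_0 = (-66/31, 130/31, -56/31, 118/31).
Step 3: u_2 = a_2 − (-4/31)·u_0 − (337/618)·u_1 = (299/103, 340/309, 733/309, 475/309).

u_2 = (299/103, 340/309, 733/309, 475/309)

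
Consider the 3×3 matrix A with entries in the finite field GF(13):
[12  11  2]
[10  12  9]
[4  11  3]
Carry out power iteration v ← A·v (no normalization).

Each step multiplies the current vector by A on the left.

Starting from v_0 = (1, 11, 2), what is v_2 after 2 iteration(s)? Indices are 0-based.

v_2 = (0, 10, 10)

v_0 = (1, 11, 2).
v_1 = A·v_0 = (7, 4, 1).
v_2 = A·v_1 = (0, 10, 10).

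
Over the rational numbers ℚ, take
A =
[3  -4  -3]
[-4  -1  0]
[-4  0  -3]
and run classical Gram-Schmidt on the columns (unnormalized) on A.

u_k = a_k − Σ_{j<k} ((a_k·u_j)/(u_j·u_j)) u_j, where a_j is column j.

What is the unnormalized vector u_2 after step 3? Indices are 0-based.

Step 1: u_0 = a_0 = (3, -4, -4).
Step 2: u_1 = a_1 − (-8/41)·u_0 = (-140/41, -73/41, -32/41).
Step 3: u_2 = a_2 − (3/41)·u_0 − (172/211)·u_1 = (-92/211, 368/211, -437/211).

u_2 = (-92/211, 368/211, -437/211)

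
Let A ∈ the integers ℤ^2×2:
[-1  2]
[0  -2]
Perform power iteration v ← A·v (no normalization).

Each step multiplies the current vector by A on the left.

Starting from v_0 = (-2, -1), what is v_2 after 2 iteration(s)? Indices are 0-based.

v_2 = (4, -4)

v_0 = (-2, -1).
v_1 = A·v_0 = (0, 2).
v_2 = A·v_1 = (4, -4).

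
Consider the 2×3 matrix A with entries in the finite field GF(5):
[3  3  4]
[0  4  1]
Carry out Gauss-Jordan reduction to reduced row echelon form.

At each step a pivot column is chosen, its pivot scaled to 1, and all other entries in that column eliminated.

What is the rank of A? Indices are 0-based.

rank = 2

pivot(0,0)=3: scale R0 → (1, 1, 3)
pivot(1,1)=4: scale R1 → (0, 1, 4)
  clear (0,1): R0 −= (1)R1 → (1, 0, 4)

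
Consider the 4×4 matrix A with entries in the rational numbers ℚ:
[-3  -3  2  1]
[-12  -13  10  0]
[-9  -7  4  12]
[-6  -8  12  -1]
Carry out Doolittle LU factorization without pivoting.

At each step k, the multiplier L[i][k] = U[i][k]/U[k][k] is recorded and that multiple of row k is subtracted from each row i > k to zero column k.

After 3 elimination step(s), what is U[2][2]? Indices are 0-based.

U[2][2] = 2

[col 0] pivot -3
  R1 -= 4*R0 → (0, -1, 2, -4)  (L[1][0] := 4)
  R2 -= 3*R0 → (0, 2, -2, 9)  (L[2][0] := 3)
  R3 -= 2*R0 → (0, -2, 8, -3)  (L[3][0] := 2)
[col 1] pivot -1
  R2 -= -2*R1 → (0, 0, 2, 1)  (L[2][1] := -2)
  R3 -= 2*R1 → (0, 0, 4, 5)  (L[3][1] := 2)
[col 2] pivot 2
  R3 -= 2*R2 → (0, 0, 0, 3)  (L[3][2] := 2)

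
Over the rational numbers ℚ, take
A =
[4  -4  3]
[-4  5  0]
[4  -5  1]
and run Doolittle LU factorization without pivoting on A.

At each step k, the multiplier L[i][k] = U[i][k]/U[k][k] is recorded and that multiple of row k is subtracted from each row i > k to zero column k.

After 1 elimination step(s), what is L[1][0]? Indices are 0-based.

L[1][0] = -1

k=0: U[0][0]=4
  eliminate (1,0): mult=-1, new row 1: (0, 1, 3); set L[1][0]=-1
  eliminate (2,0): mult=1, new row 2: (0, -1, -2); set L[2][0]=1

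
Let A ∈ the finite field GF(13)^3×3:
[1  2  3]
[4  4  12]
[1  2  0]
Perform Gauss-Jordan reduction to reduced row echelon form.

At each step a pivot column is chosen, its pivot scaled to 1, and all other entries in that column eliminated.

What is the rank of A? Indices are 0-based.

rank = 3

pivot(0,0)=1: scale R0 → (1, 2, 3)
  clear (1,0): R1 −= (4)R0 → (0, 9, 0)
  clear (2,0): R2 −= (1)R0 → (0, 0, 10)
pivot(1,1)=9: scale R1 → (0, 1, 0)
  clear (0,1): R0 −= (2)R1 → (1, 0, 3)
pivot(2,2)=10: scale R2 → (0, 0, 1)
  clear (0,2): R0 −= (3)R2 → (1, 0, 0)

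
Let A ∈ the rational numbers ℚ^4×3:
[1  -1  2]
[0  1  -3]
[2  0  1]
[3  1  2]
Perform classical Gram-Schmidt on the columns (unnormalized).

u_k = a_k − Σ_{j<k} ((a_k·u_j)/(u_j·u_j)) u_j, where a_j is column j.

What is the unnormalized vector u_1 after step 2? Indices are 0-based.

Step 1: u_0 = a_0 = (1, 0, 2, 3).
Step 2: u_1 = a_1 − (1/7)·u_0 = (-8/7, 1, -2/7, 4/7).

u_1 = (-8/7, 1, -2/7, 4/7)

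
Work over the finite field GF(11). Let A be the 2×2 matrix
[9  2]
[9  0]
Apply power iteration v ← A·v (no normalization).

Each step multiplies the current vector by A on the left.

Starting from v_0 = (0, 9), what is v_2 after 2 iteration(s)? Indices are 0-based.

v_2 = (8, 8)

v_0 = (0, 9).
v_1 = A·v_0 = (7, 0).
v_2 = A·v_1 = (8, 8).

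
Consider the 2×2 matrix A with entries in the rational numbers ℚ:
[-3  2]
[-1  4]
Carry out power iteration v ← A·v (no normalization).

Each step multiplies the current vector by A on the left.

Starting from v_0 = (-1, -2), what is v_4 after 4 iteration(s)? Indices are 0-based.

v_4 = (-131, -367)

v_0 = (-1, -2).
v_1 = A·v_0 = (-1, -7).
v_2 = A·v_1 = (-11, -27).
v_3 = A·v_2 = (-21, -97).
v_4 = A·v_3 = (-131, -367).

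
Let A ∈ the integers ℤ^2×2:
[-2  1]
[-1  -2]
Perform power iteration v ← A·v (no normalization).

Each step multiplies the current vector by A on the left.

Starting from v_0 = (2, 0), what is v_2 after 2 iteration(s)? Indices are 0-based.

v_0 = (2, 0).
v_1 = A·v_0 = (-4, -2).
v_2 = A·v_1 = (6, 8).

v_2 = (6, 8)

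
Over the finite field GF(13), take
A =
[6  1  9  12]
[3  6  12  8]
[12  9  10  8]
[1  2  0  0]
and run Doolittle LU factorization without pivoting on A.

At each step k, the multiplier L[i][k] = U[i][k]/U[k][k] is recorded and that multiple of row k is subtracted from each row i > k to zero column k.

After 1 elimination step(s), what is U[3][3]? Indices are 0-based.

Step 1: pivot at (0,0) is 6.
  row1 ← row1 − (7)·row0  ⇒  L[1][0]=7, U row1=(0, 12, 1, 2)
  row2 ← row2 − (2)·row0  ⇒  L[2][0]=2, U row2=(0, 7, 5, 10)
  row3 ← row3 − (11)·row0  ⇒  L[3][0]=11, U row3=(0, 4, 5, 11)

U[3][3] = 11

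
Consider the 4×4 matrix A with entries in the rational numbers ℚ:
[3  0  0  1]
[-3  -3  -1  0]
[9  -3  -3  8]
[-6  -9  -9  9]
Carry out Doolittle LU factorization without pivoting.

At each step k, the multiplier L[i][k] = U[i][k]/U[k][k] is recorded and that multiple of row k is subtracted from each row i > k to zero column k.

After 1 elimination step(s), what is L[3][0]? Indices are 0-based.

k=0: U[0][0]=3
  eliminate (1,0): mult=-1, new row 1: (0, -3, -1, 1); set L[1][0]=-1
  eliminate (2,0): mult=3, new row 2: (0, -3, -3, 5); set L[2][0]=3
  eliminate (3,0): mult=-2, new row 3: (0, -9, -9, 11); set L[3][0]=-2

L[3][0] = -2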